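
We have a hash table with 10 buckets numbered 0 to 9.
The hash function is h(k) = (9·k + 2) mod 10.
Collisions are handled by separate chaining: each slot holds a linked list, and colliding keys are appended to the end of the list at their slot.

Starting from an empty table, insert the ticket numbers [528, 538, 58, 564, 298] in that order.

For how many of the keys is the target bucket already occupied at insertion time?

528 → bucket 4
538 → bucket 4 (collision)
58 → bucket 4 (collision)
564 → bucket 8
298 → bucket 4 (collision)
Final buckets:
0: ∅
1: ∅
2: ∅
3: ∅
4: 528 -> 538 -> 58 -> 298
5: ∅
6: ∅
7: ∅
8: 564
9: ∅

3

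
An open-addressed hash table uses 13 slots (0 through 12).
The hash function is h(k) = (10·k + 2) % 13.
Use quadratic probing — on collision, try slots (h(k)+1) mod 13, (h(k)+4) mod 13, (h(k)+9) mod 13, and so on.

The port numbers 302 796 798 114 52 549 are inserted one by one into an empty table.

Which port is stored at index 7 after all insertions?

796

Insert 302: h=6, slot 6 empty → index 6.
Insert 796: h=6, slot 6 occupied → index 7.
Insert 798: h=0, slot 0 empty → index 0.
Insert 114: h=11, slot 11 empty → index 11.
Insert 52: h=2, slot 2 empty → index 2.
Insert 549: h=6, slots 6,7 occupied → index 10.
Table: [798, —, 52, —, —, —, 302, 796, —, —, 549, 114, —]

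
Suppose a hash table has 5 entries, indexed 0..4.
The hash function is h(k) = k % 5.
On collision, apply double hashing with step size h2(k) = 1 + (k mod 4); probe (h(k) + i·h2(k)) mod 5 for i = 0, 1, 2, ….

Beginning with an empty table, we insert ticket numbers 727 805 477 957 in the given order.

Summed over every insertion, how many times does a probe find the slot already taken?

727 hashes to 2; slot 2 is free → place at 2.
805 hashes to 0; slot 0 is free → place at 0.
477 hashes to 2, h2=2; 2 taken → place at 4.
957 hashes to 2, h2=2; 2,4 taken → place at 1.
Table: [805, 957, 727, ∅, 477]

3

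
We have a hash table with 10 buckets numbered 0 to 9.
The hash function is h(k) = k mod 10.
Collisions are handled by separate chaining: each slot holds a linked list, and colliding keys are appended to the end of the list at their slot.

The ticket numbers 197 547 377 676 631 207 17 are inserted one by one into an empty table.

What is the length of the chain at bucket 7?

197 -> bucket 7
547 -> bucket 7 (collision)
377 -> bucket 7 (collision)
676 -> bucket 6
631 -> bucket 1
207 -> bucket 7 (collision)
17 -> bucket 7 (collision)
Final buckets:
0: —
1: 631
2: —
3: —
4: —
5: —
6: 676
7: 197 -> 547 -> 377 -> 207 -> 17
8: —
9: —

5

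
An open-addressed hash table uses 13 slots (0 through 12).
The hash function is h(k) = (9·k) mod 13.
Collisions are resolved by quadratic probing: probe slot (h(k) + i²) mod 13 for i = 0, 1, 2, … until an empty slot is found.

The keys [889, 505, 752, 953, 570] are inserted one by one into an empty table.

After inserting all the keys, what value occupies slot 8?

505

889: h=6 → slot 6
505: h=8 → slot 8
752: h=8, probe 8,9 → slot 9
953: h=10 → slot 10
570: h=8, probe 8,9,12 → slot 12
Table: [., ., ., ., ., ., 889, ., 505, 752, 953, ., 570]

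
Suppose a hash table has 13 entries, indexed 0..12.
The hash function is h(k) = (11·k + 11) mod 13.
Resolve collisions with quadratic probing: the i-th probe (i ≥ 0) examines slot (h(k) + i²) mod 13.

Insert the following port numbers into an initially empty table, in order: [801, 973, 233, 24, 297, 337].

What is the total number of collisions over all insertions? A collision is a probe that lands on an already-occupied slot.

4

801: h=8 -> slot 8
973: h=2 -> slot 2
233: h=0 -> slot 0
24: h=2, probe 2,3 -> slot 3
297: h=2, probe 2,3,6 -> slot 6
337: h=0, probe 0,1 -> slot 1
Table: [233, 337, 973, 24, —, —, 297, —, 801, —, —, —, —]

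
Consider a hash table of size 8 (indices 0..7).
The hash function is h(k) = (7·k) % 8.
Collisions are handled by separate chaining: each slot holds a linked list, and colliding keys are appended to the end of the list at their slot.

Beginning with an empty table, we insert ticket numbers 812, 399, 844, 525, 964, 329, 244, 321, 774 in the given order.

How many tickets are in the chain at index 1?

Insert 812: h=4, bucket 4 empty → new chain.
Insert 399: h=1, bucket 1 empty → new chain.
Insert 844: h=4, bucket 4 nonempty → append to chain.
Insert 525: h=3, bucket 3 empty → new chain.
Insert 964: h=4, bucket 4 nonempty → append to chain.
Insert 329: h=7, bucket 7 empty → new chain.
Insert 244: h=4, bucket 4 nonempty → append to chain.
Insert 321: h=7, bucket 7 nonempty → append to chain.
Insert 774: h=2, bucket 2 empty → new chain.
Final buckets:
0: ∅
1: 399
2: 774
3: 525
4: 812 -> 844 -> 964 -> 244
5: ∅
6: ∅
7: 329 -> 321

1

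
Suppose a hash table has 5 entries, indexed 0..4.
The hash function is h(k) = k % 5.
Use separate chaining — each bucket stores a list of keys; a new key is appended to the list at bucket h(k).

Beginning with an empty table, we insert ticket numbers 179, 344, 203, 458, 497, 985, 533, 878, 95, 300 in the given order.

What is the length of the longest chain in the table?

Insert 179: h=4, bucket 4 empty -> new chain.
Insert 344: h=4, bucket 4 nonempty -> append to chain.
Insert 203: h=3, bucket 3 empty -> new chain.
Insert 458: h=3, bucket 3 nonempty -> append to chain.
Insert 497: h=2, bucket 2 empty -> new chain.
Insert 985: h=0, bucket 0 empty -> new chain.
Insert 533: h=3, bucket 3 nonempty -> append to chain.
Insert 878: h=3, bucket 3 nonempty -> append to chain.
Insert 95: h=0, bucket 0 nonempty -> append to chain.
Insert 300: h=0, bucket 0 nonempty -> append to chain.
Final buckets:
0: 985 -> 95 -> 300
1: ∅
2: 497
3: 203 -> 458 -> 533 -> 878
4: 179 -> 344

4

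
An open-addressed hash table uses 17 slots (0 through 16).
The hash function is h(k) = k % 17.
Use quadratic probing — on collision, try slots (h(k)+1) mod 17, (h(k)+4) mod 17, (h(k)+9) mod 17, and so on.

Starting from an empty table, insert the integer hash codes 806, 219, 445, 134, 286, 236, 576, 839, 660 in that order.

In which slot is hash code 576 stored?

6

806: h=7 -> slot 7
219: h=15 -> slot 15
445: h=3 -> slot 3
134: h=15, probe 15,16 -> slot 16
286: h=14 -> slot 14
236: h=15, probe 15,16,2 -> slot 2
576: h=15, probe 15,16,2,7,14,6 -> slot 6
839: h=6, probe 6,7,10 -> slot 10
660: h=14, probe 14,15,1 -> slot 1
Table: [-, 660, 236, 445, -, -, 576, 806, -, -, 839, -, -, -, 286, 219, 134]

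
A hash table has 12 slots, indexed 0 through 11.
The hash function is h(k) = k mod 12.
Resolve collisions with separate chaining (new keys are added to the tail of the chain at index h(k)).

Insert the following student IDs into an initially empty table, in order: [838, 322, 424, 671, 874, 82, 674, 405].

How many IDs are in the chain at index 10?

Insert 838: h=10, bucket 10 empty → new chain.
Insert 322: h=10, bucket 10 nonempty → append to chain.
Insert 424: h=4, bucket 4 empty → new chain.
Insert 671: h=11, bucket 11 empty → new chain.
Insert 874: h=10, bucket 10 nonempty → append to chain.
Insert 82: h=10, bucket 10 nonempty → append to chain.
Insert 674: h=2, bucket 2 empty → new chain.
Insert 405: h=9, bucket 9 empty → new chain.
Final buckets:
0: -
1: -
2: 674
3: -
4: 424
5: -
6: -
7: -
8: -
9: 405
10: 838 -> 322 -> 874 -> 82
11: 671

4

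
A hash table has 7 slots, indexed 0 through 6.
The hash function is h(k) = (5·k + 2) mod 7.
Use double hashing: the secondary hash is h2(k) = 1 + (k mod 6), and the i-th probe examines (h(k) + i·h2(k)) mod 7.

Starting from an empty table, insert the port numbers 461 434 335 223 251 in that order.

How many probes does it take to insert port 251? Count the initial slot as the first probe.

4

461: h=4 → slot 4
434: h=2 → slot 2
335: h=4, h2=6, probe 4,3 → slot 3
223: h=4, h2=2, probe 4,6 → slot 6
251: h=4, h2=6, probe 4,3,2,1 → slot 1
Table: [∅, 251, 434, 335, 461, ∅, 223]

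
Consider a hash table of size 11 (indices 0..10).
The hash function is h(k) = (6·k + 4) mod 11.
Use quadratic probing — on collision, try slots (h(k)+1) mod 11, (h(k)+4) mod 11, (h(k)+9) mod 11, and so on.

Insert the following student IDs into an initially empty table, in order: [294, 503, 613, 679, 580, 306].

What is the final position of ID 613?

1

294 hashes to 8; slot 8 is free => place at 8.
503 hashes to 8; 8 taken => place at 9.
613 hashes to 8; 8,9 taken => place at 1.
679 hashes to 8; 8,9,1 taken => place at 6.
580 hashes to 8; 8,9,1,6 taken => place at 2.
306 hashes to 3; slot 3 is free => place at 3.
Table: [-, 613, 580, 306, -, -, 679, -, 294, 503, -]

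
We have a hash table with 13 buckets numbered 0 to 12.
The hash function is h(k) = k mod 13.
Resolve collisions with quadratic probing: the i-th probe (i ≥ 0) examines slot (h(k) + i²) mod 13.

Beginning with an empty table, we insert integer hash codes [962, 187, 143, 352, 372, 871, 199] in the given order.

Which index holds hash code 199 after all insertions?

7

962: h=0 -> slot 0
187: h=5 -> slot 5
143: h=0, probe 0,1 -> slot 1
352: h=1, probe 1,2 -> slot 2
372: h=8 -> slot 8
871: h=0, probe 0,1,4 -> slot 4
199: h=4, probe 4,5,8,0,7 -> slot 7
Table: [962, 143, 352, _, 871, 187, _, 199, 372, _, _, _, _]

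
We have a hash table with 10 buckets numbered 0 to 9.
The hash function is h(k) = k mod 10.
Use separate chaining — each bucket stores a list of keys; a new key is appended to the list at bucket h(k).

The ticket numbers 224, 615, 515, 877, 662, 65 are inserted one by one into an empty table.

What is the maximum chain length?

224 -> bucket 4
615 -> bucket 5
515 -> bucket 5 (collision)
877 -> bucket 7
662 -> bucket 2
65 -> bucket 5 (collision)
Final buckets:
0: .
1: .
2: 662
3: .
4: 224
5: 615 -> 515 -> 65
6: .
7: 877
8: .
9: .

3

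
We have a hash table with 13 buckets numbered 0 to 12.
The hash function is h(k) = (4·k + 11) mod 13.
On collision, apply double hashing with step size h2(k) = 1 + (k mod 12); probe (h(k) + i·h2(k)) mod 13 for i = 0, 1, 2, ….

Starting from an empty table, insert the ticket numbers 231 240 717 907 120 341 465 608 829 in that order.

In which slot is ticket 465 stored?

231: h=12 → slot 12
240: h=9 → slot 9
717: h=6 → slot 6
907: h=12, h2=8, probe 12,7 → slot 7
120: h=10 → slot 10
341: h=10, h2=6, probe 10,3 → slot 3
465: h=12, h2=10, probe 12,9,6,3,0 → slot 0
608: h=12, h2=9, probe 12,8 → slot 8
829: h=12, h2=2, probe 12,1 → slot 1
Table: [465, 829, _, 341, _, _, 717, 907, 608, 240, 120, _, 231]

0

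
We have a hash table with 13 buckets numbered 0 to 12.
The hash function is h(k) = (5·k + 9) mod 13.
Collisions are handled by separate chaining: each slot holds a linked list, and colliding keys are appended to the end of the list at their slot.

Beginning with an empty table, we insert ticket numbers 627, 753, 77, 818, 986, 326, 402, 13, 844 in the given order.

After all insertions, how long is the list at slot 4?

5

627 → bucket 11
753 → bucket 4
77 → bucket 4 (collision)
818 → bucket 4 (collision)
986 → bucket 12
326 → bucket 1
402 → bucket 4 (collision)
13 → bucket 9
844 → bucket 4 (collision)
Final buckets:
0: ∅
1: 326
2: ∅
3: ∅
4: 753 -> 77 -> 818 -> 402 -> 844
5: ∅
6: ∅
7: ∅
8: ∅
9: 13
10: ∅
11: 627
12: 986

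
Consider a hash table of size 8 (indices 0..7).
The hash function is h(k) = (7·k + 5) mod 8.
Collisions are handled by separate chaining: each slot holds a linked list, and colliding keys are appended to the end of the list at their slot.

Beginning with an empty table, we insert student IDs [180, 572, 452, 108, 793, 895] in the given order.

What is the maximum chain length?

4

180 → bucket 1
572 → bucket 1 (collision)
452 → bucket 1 (collision)
108 → bucket 1 (collision)
793 → bucket 4
895 → bucket 6
Final buckets:
0: -
1: 180 -> 572 -> 452 -> 108
2: -
3: -
4: 793
5: -
6: 895
7: -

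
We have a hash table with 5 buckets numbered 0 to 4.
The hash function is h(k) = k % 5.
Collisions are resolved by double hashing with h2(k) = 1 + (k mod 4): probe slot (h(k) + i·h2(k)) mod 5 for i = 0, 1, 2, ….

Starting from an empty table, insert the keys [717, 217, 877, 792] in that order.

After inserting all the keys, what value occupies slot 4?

717 hashes to 2; slot 2 is free -> place at 2.
217 hashes to 2, h2=2; 2 taken -> place at 4.
877 hashes to 2, h2=2; 2,4 taken -> place at 1.
792 hashes to 2, h2=1; 2 taken -> place at 3.
Table: [—, 877, 717, 792, 217]

217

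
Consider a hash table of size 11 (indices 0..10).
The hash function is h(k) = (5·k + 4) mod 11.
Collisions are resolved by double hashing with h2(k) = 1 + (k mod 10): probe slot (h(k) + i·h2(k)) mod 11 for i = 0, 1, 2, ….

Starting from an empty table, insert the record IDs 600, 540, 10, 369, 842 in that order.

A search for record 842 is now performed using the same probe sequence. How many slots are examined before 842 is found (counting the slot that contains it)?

2

Insert 600: h=1, slot 1 empty → index 1.
Insert 540: h=9, slot 9 empty → index 9.
Insert 10: h=10, slot 10 empty → index 10.
Insert 369: h=1, h2=10, slot 1 occupied → index 0.
Insert 842: h=1, h2=3, slot 1 occupied → index 4.
Table: [369, 600, _, _, 842, _, _, _, _, 540, 10]
Lookup 842: h=1, h2=3, probe 1,4 → found at 4.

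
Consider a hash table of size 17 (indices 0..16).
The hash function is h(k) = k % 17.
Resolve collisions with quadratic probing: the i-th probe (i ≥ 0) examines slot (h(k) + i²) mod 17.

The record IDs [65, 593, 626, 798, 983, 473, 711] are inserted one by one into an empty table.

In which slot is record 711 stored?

5

65 hashes to 14; slot 14 is free -> place at 14.
593 hashes to 15; slot 15 is free -> place at 15.
626 hashes to 14; 14,15 taken -> place at 1.
798 hashes to 16; slot 16 is free -> place at 16.
983 hashes to 14; 14,15,1 taken -> place at 6.
473 hashes to 14; 14,15,1,6 taken -> place at 13.
711 hashes to 14; 14,15,1,6,13 taken -> place at 5.
Table: [∅, 626, ∅, ∅, ∅, 711, 983, ∅, ∅, ∅, ∅, ∅, ∅, 473, 65, 593, 798]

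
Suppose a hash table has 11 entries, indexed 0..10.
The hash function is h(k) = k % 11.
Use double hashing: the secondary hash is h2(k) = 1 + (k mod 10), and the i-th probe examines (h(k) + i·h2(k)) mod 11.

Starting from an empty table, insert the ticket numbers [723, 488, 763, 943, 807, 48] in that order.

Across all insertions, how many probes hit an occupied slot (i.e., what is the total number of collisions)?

7

723 hashes to 8; slot 8 is free => place at 8.
488 hashes to 4; slot 4 is free => place at 4.
763 hashes to 4, h2=4; 4,8 taken => place at 1.
943 hashes to 8, h2=4; 8,1 taken => place at 5.
807 hashes to 4, h2=8; 4,1 taken => place at 9.
48 hashes to 4, h2=9; 4 taken => place at 2.
Table: [_, 763, 48, _, 488, 943, _, _, 723, 807, _]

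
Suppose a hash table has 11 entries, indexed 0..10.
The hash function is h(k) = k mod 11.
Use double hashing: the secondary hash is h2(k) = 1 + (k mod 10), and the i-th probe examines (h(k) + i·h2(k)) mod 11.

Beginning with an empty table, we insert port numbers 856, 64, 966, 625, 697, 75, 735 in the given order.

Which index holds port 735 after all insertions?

856: h=9 → slot 9
64: h=9, h2=5, probe 9,3 → slot 3
966: h=9, h2=7, probe 9,5 → slot 5
625: h=9, h2=6, probe 9,4 → slot 4
697: h=4, h2=8, probe 4,1 → slot 1
75: h=9, h2=6, probe 9,4,10 → slot 10
735: h=9, h2=6, probe 9,4,10,5,0 → slot 0
Table: [735, 697, _, 64, 625, 966, _, _, _, 856, 75]

0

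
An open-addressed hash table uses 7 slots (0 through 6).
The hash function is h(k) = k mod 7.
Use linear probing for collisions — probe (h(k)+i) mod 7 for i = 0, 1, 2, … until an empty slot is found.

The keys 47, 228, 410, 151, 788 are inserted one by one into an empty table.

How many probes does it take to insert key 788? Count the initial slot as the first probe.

47 hashes to 5; slot 5 is free => place at 5.
228 hashes to 4; slot 4 is free => place at 4.
410 hashes to 4; 4,5 taken => place at 6.
151 hashes to 4; 4,5,6 taken => place at 0.
788 hashes to 4; 4,5,6,0 taken => place at 1.
Table: [151, 788, ∅, ∅, 228, 47, 410]

5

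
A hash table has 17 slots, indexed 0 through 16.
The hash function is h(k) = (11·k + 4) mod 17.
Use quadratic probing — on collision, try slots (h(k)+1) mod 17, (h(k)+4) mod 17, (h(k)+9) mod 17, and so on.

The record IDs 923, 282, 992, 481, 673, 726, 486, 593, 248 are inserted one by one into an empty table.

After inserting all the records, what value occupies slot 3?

923: h=8 → slot 8
282: h=12 → slot 12
992: h=2 → slot 2
481: h=8, probe 8,9 → slot 9
673: h=12, probe 12,13 → slot 13
726: h=0 → slot 0
486: h=12, probe 12,13,16 → slot 16
593: h=16, probe 16,0,3 → slot 3
248: h=12, probe 12,13,16,4 → slot 4
Table: [726, —, 992, 593, 248, —, —, —, 923, 481, —, —, 282, 673, —, —, 486]

593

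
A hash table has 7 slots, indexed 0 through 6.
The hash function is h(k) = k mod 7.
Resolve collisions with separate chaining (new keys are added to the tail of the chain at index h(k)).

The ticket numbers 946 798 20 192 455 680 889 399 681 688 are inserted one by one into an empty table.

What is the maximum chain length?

946 -> bucket 1
798 -> bucket 0
20 -> bucket 6
192 -> bucket 3
455 -> bucket 0 (collision)
680 -> bucket 1 (collision)
889 -> bucket 0 (collision)
399 -> bucket 0 (collision)
681 -> bucket 2
688 -> bucket 2 (collision)
Final buckets:
0: 798 -> 455 -> 889 -> 399
1: 946 -> 680
2: 681 -> 688
3: 192
4: _
5: _
6: 20

4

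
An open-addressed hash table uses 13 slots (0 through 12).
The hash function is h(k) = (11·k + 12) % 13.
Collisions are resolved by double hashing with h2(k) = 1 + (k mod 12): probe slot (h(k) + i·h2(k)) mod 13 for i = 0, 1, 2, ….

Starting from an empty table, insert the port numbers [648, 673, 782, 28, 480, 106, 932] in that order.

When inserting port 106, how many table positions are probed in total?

2

648 hashes to 3; slot 3 is free => place at 3.
673 hashes to 5; slot 5 is free => place at 5.
782 hashes to 8; slot 8 is free => place at 8.
28 hashes to 8, h2=5; 8 taken => place at 0.
480 hashes to 1; slot 1 is free => place at 1.
106 hashes to 8, h2=11; 8 taken => place at 6.
932 hashes to 7; slot 7 is free => place at 7.
Table: [28, 480, ∅, 648, ∅, 673, 106, 932, 782, ∅, ∅, ∅, ∅]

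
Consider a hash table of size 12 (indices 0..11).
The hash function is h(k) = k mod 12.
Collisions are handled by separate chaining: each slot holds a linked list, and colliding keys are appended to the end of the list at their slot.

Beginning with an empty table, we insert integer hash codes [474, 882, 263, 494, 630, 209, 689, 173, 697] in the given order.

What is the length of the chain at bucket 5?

474 -> bucket 6
882 -> bucket 6 (collision)
263 -> bucket 11
494 -> bucket 2
630 -> bucket 6 (collision)
209 -> bucket 5
689 -> bucket 5 (collision)
173 -> bucket 5 (collision)
697 -> bucket 1
Final buckets:
0: ∅
1: 697
2: 494
3: ∅
4: ∅
5: 209 -> 689 -> 173
6: 474 -> 882 -> 630
7: ∅
8: ∅
9: ∅
10: ∅
11: 263

3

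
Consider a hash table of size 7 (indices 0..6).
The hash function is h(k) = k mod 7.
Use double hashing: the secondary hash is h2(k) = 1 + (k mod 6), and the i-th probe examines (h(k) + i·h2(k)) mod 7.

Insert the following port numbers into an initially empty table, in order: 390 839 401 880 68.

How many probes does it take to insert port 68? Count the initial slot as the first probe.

2

Insert 390: h=5, slot 5 empty → index 5.
Insert 839: h=6, slot 6 empty → index 6.
Insert 401: h=2, slot 2 empty → index 2.
Insert 880: h=5, h2=5, slot 5 occupied → index 3.
Insert 68: h=5, h2=3, slot 5 occupied → index 1.
Table: [-, 68, 401, 880, -, 390, 839]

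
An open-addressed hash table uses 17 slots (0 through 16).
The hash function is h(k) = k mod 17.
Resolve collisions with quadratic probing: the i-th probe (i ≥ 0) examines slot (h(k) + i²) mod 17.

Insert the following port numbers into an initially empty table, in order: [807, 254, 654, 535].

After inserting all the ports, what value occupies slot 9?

807 hashes to 8; slot 8 is free -> place at 8.
254 hashes to 16; slot 16 is free -> place at 16.
654 hashes to 8; 8 taken -> place at 9.
535 hashes to 8; 8,9 taken -> place at 12.
Table: [∅, ∅, ∅, ∅, ∅, ∅, ∅, ∅, 807, 654, ∅, ∅, 535, ∅, ∅, ∅, 254]

654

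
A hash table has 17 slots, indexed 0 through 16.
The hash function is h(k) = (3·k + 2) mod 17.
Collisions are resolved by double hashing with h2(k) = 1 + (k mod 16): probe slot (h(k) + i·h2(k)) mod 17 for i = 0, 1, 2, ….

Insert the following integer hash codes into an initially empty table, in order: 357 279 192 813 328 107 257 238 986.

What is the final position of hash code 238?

357: h=2 -> slot 2
279: h=6 -> slot 6
192: h=0 -> slot 0
813: h=10 -> slot 10
328: h=0, h2=9, probe 0,9 -> slot 9
107: h=0, h2=12, probe 0,12 -> slot 12
257: h=8 -> slot 8
238: h=2, h2=15, probe 2,0,15 -> slot 15
986: h=2, h2=11, probe 2,13 -> slot 13
Table: [192, ∅, 357, ∅, ∅, ∅, 279, ∅, 257, 328, 813, ∅, 107, 986, ∅, 238, ∅]

15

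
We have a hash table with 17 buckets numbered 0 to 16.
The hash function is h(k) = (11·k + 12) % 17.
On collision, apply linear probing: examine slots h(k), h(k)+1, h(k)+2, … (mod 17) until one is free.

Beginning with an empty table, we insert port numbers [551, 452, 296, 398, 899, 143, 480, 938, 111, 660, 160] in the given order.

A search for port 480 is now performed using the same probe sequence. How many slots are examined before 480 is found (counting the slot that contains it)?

551: h=4 -> slot 4
452: h=3 -> slot 3
296: h=4, probe 4,5 -> slot 5
398: h=4, probe 4,5,6 -> slot 6
899: h=7 -> slot 7
143: h=4, probe 4,5,6,7,8 -> slot 8
480: h=5, probe 5,6,7,8,9 -> slot 9
938: h=11 -> slot 11
111: h=9, probe 9,10 -> slot 10
660: h=13 -> slot 13
160: h=4, probe 4,5,6,7,8,9,10,11,12 -> slot 12
Table: [_, _, _, 452, 551, 296, 398, 899, 143, 480, 111, 938, 160, 660, _, _, _]
Lookup 480: h=5, probe 5,6,7,8,9 → found at 9.

5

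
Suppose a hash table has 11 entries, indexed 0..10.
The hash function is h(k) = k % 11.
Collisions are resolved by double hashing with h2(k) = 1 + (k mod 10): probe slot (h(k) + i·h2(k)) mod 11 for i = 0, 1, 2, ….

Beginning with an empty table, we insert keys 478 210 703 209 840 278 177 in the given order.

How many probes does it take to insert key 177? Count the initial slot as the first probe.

478: h=5 => slot 5
210: h=1 => slot 1
703: h=10 => slot 10
209: h=0 => slot 0
840: h=4 => slot 4
278: h=3 => slot 3
177: h=1, h2=8, probe 1,9 => slot 9
Table: [209, 210, -, 278, 840, 478, -, -, -, 177, 703]

2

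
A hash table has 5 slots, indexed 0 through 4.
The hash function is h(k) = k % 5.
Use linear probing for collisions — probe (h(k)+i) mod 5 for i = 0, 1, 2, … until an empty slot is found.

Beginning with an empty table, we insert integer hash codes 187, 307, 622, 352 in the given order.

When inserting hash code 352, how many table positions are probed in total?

Insert 187: h=2, slot 2 empty → index 2.
Insert 307: h=2, slot 2 occupied → index 3.
Insert 622: h=2, slots 2,3 occupied → index 4.
Insert 352: h=2, slots 2,3,4 occupied → index 0.
Table: [352, —, 187, 307, 622]

4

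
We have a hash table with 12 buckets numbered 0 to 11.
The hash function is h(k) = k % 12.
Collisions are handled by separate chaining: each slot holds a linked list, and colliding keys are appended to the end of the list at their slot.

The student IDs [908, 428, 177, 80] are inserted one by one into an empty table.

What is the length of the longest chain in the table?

Insert 908: h=8, bucket 8 empty → new chain.
Insert 428: h=8, bucket 8 nonempty → append to chain.
Insert 177: h=9, bucket 9 empty → new chain.
Insert 80: h=8, bucket 8 nonempty → append to chain.
Final buckets:
0: ∅
1: ∅
2: ∅
3: ∅
4: ∅
5: ∅
6: ∅
7: ∅
8: 908 -> 428 -> 80
9: 177
10: ∅
11: ∅

3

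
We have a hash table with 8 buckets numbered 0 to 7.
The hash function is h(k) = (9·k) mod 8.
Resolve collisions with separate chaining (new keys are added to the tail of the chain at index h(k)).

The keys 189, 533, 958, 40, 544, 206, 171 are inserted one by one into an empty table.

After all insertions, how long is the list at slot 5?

2

Insert 189: h=5, bucket 5 empty → new chain.
Insert 533: h=5, bucket 5 nonempty → append to chain.
Insert 958: h=6, bucket 6 empty → new chain.
Insert 40: h=0, bucket 0 empty → new chain.
Insert 544: h=0, bucket 0 nonempty → append to chain.
Insert 206: h=6, bucket 6 nonempty → append to chain.
Insert 171: h=3, bucket 3 empty → new chain.
Final buckets:
0: 40 -> 544
1: _
2: _
3: 171
4: _
5: 189 -> 533
6: 958 -> 206
7: _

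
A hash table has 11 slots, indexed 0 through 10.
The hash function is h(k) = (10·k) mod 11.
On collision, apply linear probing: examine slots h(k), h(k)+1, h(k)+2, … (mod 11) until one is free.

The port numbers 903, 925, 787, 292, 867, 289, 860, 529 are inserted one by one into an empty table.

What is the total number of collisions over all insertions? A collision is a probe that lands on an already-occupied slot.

4

Insert 903: h=10, slot 10 empty -> index 10.
Insert 925: h=10, slot 10 occupied -> index 0.
Insert 787: h=5, slot 5 empty -> index 5.
Insert 292: h=5, slot 5 occupied -> index 6.
Insert 867: h=2, slot 2 empty -> index 2.
Insert 289: h=8, slot 8 empty -> index 8.
Insert 860: h=9, slot 9 empty -> index 9.
Insert 529: h=10, slots 10,0 occupied -> index 1.
Table: [925, 529, 867, ., ., 787, 292, ., 289, 860, 903]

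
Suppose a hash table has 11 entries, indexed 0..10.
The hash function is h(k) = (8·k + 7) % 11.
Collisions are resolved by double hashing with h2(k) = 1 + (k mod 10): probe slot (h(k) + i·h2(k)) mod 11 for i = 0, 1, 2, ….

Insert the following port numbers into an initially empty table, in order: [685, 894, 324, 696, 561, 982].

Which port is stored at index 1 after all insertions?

982

Insert 685: h=9, slot 9 empty → index 9.
Insert 894: h=9, h2=5, slot 9 occupied → index 3.
Insert 324: h=3, h2=5, slot 3 occupied → index 8.
Insert 696: h=9, h2=7, slot 9 occupied → index 5.
Insert 561: h=7, slot 7 empty → index 7.
Insert 982: h=9, h2=3, slot 9 occupied → index 1.
Table: [-, 982, -, 894, -, 696, -, 561, 324, 685, -]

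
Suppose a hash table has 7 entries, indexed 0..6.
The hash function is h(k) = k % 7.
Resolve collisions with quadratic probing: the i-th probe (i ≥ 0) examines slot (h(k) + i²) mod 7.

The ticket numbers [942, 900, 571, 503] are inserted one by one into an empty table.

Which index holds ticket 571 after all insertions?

1

942 hashes to 4; slot 4 is free → place at 4.
900 hashes to 4; 4 taken → place at 5.
571 hashes to 4; 4,5 taken → place at 1.
503 hashes to 6; slot 6 is free → place at 6.
Table: [_, 571, _, _, 942, 900, 503]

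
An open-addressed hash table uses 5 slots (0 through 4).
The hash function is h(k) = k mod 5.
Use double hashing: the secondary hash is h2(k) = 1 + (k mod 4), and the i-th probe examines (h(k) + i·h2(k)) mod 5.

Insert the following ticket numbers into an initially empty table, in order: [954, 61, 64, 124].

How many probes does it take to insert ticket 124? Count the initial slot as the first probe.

Insert 954: h=4, slot 4 empty => index 4.
Insert 61: h=1, slot 1 empty => index 1.
Insert 64: h=4, h2=1, slot 4 occupied => index 0.
Insert 124: h=4, h2=1, slots 4,0,1 occupied => index 2.
Table: [64, 61, 124, —, 954]

4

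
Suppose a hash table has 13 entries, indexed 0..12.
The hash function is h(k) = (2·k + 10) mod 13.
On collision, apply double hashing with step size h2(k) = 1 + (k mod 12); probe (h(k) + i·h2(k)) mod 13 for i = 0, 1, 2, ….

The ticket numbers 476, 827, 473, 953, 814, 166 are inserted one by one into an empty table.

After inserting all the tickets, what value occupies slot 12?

Insert 476: h=0, slot 0 empty => index 0.
Insert 827: h=0, h2=12, slot 0 occupied => index 12.
Insert 473: h=7, slot 7 empty => index 7.
Insert 953: h=5, slot 5 empty => index 5.
Insert 814: h=0, h2=11, slot 0 occupied => index 11.
Insert 166: h=4, slot 4 empty => index 4.
Table: [476, ., ., ., 166, 953, ., 473, ., ., ., 814, 827]

827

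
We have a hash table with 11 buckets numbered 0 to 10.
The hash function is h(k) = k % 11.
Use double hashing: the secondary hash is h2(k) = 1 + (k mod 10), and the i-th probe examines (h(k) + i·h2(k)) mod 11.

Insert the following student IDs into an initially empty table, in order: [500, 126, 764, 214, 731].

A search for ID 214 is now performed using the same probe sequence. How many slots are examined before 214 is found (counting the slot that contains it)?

500 hashes to 5; slot 5 is free -> place at 5.
126 hashes to 5, h2=7; 5 taken -> place at 1.
764 hashes to 5, h2=5; 5 taken -> place at 10.
214 hashes to 5, h2=5; 5,10 taken -> place at 4.
731 hashes to 5, h2=2; 5 taken -> place at 7.
Table: [∅, 126, ∅, ∅, 214, 500, ∅, 731, ∅, ∅, 764]
Lookup 214: h=5, h2=5, probe 5,10,4 → found at 4.

3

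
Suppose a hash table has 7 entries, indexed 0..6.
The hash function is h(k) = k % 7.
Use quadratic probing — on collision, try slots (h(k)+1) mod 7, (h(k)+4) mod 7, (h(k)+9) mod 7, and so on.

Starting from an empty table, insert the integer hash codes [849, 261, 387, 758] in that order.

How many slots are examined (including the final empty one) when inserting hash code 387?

3

Insert 849: h=2, slot 2 empty → index 2.
Insert 261: h=2, slot 2 occupied → index 3.
Insert 387: h=2, slots 2,3 occupied → index 6.
Insert 758: h=2, slots 2,3,6 occupied → index 4.
Table: [∅, ∅, 849, 261, 758, ∅, 387]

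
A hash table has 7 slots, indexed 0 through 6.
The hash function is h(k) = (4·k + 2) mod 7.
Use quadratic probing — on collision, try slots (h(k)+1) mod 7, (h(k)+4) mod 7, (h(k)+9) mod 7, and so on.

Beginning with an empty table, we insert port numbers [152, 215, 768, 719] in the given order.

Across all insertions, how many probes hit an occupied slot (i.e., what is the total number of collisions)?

6

152 hashes to 1; slot 1 is free -> place at 1.
215 hashes to 1; 1 taken -> place at 2.
768 hashes to 1; 1,2 taken -> place at 5.
719 hashes to 1; 1,2,5 taken -> place at 3.
Table: [-, 152, 215, 719, -, 768, -]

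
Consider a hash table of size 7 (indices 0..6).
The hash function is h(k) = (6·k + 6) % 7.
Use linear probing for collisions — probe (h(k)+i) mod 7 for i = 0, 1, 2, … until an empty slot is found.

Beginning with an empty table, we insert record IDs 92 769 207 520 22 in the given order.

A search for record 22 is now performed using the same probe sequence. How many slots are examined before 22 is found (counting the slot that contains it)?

2

Insert 92: h=5, slot 5 empty -> index 5.
Insert 769: h=0, slot 0 empty -> index 0.
Insert 207: h=2, slot 2 empty -> index 2.
Insert 520: h=4, slot 4 empty -> index 4.
Insert 22: h=5, slot 5 occupied -> index 6.
Table: [769, ∅, 207, ∅, 520, 92, 22]
Lookup 22: h=5, probe 5,6 → found at 6.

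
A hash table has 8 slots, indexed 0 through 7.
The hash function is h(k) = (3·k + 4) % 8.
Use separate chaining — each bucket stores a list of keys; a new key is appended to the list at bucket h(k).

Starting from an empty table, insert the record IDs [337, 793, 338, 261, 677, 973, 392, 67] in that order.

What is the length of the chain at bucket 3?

337 → bucket 7
793 → bucket 7 (collision)
338 → bucket 2
261 → bucket 3
677 → bucket 3 (collision)
973 → bucket 3 (collision)
392 → bucket 4
67 → bucket 5
Final buckets:
0: —
1: —
2: 338
3: 261 -> 677 -> 973
4: 392
5: 67
6: —
7: 337 -> 793

3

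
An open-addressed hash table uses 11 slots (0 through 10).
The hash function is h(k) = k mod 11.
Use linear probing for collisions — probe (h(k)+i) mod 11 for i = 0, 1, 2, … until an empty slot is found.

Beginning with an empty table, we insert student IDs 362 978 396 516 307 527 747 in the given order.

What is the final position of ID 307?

3

362 hashes to 10; slot 10 is free → place at 10.
978 hashes to 10; 10 taken → place at 0.
396 hashes to 0; 0 taken → place at 1.
516 hashes to 10; 10,0,1 taken → place at 2.
307 hashes to 10; 10,0,1,2 taken → place at 3.
527 hashes to 10; 10,0,1,2,3 taken → place at 4.
747 hashes to 10; 10,0,1,2,3,4 taken → place at 5.
Table: [978, 396, 516, 307, 527, 747, ∅, ∅, ∅, ∅, 362]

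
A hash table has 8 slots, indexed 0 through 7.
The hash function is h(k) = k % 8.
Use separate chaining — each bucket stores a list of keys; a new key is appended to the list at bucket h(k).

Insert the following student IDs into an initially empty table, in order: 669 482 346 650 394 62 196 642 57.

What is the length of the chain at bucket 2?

Insert 669: h=5, bucket 5 empty -> new chain.
Insert 482: h=2, bucket 2 empty -> new chain.
Insert 346: h=2, bucket 2 nonempty -> append to chain.
Insert 650: h=2, bucket 2 nonempty -> append to chain.
Insert 394: h=2, bucket 2 nonempty -> append to chain.
Insert 62: h=6, bucket 6 empty -> new chain.
Insert 196: h=4, bucket 4 empty -> new chain.
Insert 642: h=2, bucket 2 nonempty -> append to chain.
Insert 57: h=1, bucket 1 empty -> new chain.
Final buckets:
0: ∅
1: 57
2: 482 -> 346 -> 650 -> 394 -> 642
3: ∅
4: 196
5: 669
6: 62
7: ∅

5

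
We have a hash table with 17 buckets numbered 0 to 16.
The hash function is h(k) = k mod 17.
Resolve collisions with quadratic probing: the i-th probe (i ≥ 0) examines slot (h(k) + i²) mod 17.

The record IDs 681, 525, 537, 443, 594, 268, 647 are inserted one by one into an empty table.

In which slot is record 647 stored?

Insert 681: h=1, slot 1 empty => index 1.
Insert 525: h=15, slot 15 empty => index 15.
Insert 537: h=10, slot 10 empty => index 10.
Insert 443: h=1, slot 1 occupied => index 2.
Insert 594: h=16, slot 16 empty => index 16.
Insert 268: h=13, slot 13 empty => index 13.
Insert 647: h=1, slots 1,2 occupied => index 5.
Table: [_, 681, 443, _, _, 647, _, _, _, _, 537, _, _, 268, _, 525, 594]

5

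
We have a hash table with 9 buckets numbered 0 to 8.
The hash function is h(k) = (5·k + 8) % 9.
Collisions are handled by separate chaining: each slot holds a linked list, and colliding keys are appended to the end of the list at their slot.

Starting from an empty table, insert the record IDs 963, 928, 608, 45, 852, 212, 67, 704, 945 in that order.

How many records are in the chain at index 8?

3

963 -> bucket 8
928 -> bucket 4
608 -> bucket 6
45 -> bucket 8 (collision)
852 -> bucket 2
212 -> bucket 6 (collision)
67 -> bucket 1
704 -> bucket 0
945 -> bucket 8 (collision)
Final buckets:
0: 704
1: 67
2: 852
3: _
4: 928
5: _
6: 608 -> 212
7: _
8: 963 -> 45 -> 945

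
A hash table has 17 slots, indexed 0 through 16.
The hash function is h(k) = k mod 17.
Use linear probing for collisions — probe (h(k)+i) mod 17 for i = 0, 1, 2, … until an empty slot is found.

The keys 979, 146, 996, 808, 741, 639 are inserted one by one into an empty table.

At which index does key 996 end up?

979: h=10 → slot 10
146: h=10, probe 10,11 → slot 11
996: h=10, probe 10,11,12 → slot 12
808: h=9 → slot 9
741: h=10, probe 10,11,12,13 → slot 13
639: h=10, probe 10,11,12,13,14 → slot 14
Table: [_, _, _, _, _, _, _, _, _, 808, 979, 146, 996, 741, 639, _, _]

12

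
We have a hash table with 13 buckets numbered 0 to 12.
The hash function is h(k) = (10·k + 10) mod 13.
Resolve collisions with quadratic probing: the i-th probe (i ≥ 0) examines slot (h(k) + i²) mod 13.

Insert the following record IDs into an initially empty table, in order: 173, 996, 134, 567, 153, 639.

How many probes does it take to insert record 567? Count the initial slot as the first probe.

2

Insert 173: h=11, slot 11 empty -> index 11.
Insert 996: h=12, slot 12 empty -> index 12.
Insert 134: h=11, slots 11,12 occupied -> index 2.
Insert 567: h=12, slot 12 occupied -> index 0.
Insert 153: h=6, slot 6 empty -> index 6.
Insert 639: h=4, slot 4 empty -> index 4.
Table: [567, -, 134, -, 639, -, 153, -, -, -, -, 173, 996]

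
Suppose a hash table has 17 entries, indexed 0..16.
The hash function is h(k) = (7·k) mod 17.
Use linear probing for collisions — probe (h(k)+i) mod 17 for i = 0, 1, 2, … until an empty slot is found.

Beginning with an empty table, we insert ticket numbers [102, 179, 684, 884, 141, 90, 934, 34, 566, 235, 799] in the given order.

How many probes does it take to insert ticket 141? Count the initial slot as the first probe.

2

Insert 102: h=0, slot 0 empty => index 0.
Insert 179: h=12, slot 12 empty => index 12.
Insert 684: h=11, slot 11 empty => index 11.
Insert 884: h=0, slot 0 occupied => index 1.
Insert 141: h=1, slot 1 occupied => index 2.
Insert 90: h=1, slots 1,2 occupied => index 3.
Insert 934: h=10, slot 10 empty => index 10.
Insert 34: h=0, slots 0,1,2,3 occupied => index 4.
Insert 566: h=1, slots 1,2,3,4 occupied => index 5.
Insert 235: h=13, slot 13 empty => index 13.
Insert 799: h=0, slots 0,1,2,3,4,5 occupied => index 6.
Table: [102, 884, 141, 90, 34, 566, 799, _, _, _, 934, 684, 179, 235, _, _, _]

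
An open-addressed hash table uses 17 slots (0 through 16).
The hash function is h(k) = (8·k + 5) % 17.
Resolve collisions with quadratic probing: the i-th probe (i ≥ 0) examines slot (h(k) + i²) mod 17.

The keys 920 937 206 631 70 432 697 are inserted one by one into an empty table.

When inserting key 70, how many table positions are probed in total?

920: h=4 → slot 4
937: h=4, probe 4,5 → slot 5
206: h=4, probe 4,5,8 → slot 8
631: h=4, probe 4,5,8,13 → slot 13
70: h=4, probe 4,5,8,13,3 → slot 3
432: h=10 → slot 10
697: h=5, probe 5,6 → slot 6
Table: [∅, ∅, ∅, 70, 920, 937, 697, ∅, 206, ∅, 432, ∅, ∅, 631, ∅, ∅, ∅]

5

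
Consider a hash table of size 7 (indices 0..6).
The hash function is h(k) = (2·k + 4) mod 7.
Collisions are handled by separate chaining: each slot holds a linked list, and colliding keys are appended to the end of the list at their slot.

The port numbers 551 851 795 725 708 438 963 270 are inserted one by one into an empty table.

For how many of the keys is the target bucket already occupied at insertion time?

5

551 -> bucket 0
851 -> bucket 5
795 -> bucket 5 (collision)
725 -> bucket 5 (collision)
708 -> bucket 6
438 -> bucket 5 (collision)
963 -> bucket 5 (collision)
270 -> bucket 5 (collision)
Final buckets:
0: 551
1: _
2: _
3: _
4: _
5: 851 -> 795 -> 725 -> 438 -> 963 -> 270
6: 708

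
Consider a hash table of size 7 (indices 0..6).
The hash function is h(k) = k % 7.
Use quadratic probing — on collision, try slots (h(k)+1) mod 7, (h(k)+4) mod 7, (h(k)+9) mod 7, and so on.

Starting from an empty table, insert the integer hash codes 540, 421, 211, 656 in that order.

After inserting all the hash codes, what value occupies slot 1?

540: h=1 -> slot 1
421: h=1, probe 1,2 -> slot 2
211: h=1, probe 1,2,5 -> slot 5
656: h=5, probe 5,6 -> slot 6
Table: [., 540, 421, ., ., 211, 656]

540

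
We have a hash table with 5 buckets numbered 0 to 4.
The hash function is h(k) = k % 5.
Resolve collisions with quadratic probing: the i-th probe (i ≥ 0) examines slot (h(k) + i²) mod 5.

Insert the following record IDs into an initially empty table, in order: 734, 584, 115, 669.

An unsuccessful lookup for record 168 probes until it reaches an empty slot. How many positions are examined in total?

3

734 hashes to 4; slot 4 is free → place at 4.
584 hashes to 4; 4 taken → place at 0.
115 hashes to 0; 0 taken → place at 1.
669 hashes to 4; 4,0 taken → place at 3.
Table: [584, 115, -, 669, 734]
Lookup 168: h=3, probe 3,4,2 → slot 2 empty, not found.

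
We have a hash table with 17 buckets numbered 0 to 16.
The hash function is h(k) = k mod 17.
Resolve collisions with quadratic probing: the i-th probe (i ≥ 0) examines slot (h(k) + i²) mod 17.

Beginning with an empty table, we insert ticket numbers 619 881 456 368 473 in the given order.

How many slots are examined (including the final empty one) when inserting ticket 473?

3

Insert 619: h=7, slot 7 empty -> index 7.
Insert 881: h=14, slot 14 empty -> index 14.
Insert 456: h=14, slot 14 occupied -> index 15.
Insert 368: h=11, slot 11 empty -> index 11.
Insert 473: h=14, slots 14,15 occupied -> index 1.
Table: [∅, 473, ∅, ∅, ∅, ∅, ∅, 619, ∅, ∅, ∅, 368, ∅, ∅, 881, 456, ∅]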